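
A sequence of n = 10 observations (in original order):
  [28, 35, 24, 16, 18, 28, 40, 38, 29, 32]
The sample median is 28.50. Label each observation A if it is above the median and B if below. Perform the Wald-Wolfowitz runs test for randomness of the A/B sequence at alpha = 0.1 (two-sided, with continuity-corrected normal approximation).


Step 1: Compute median = 28.50; label A = above, B = below.
Labels in order: BABBBBAAAA  (n_A = 5, n_B = 5)
Step 2: Count runs R = 4.
Step 3: Under H0 (random ordering), E[R] = 2*n_A*n_B/(n_A+n_B) + 1 = 2*5*5/10 + 1 = 6.0000.
        Var[R] = 2*n_A*n_B*(2*n_A*n_B - n_A - n_B) / ((n_A+n_B)^2 * (n_A+n_B-1)) = 2000/900 = 2.2222.
        SD[R] = 1.4907.
Step 4: Continuity-corrected z = (R + 0.5 - E[R]) / SD[R] = (4 + 0.5 - 6.0000) / 1.4907 = -1.0062.
Step 5: Two-sided p-value via normal approximation = 2*(1 - Phi(|z|)) = 0.314305.
Step 6: alpha = 0.1. fail to reject H0.

R = 4, z = -1.0062, p = 0.314305, fail to reject H0.


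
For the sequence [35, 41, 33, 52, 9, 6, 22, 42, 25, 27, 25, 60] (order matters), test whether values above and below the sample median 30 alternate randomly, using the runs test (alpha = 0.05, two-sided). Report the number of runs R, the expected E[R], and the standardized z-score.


Step 1: Compute median = 30; label A = above, B = below.
Labels in order: AAAABBBABBBA  (n_A = 6, n_B = 6)
Step 2: Count runs R = 5.
Step 3: Under H0 (random ordering), E[R] = 2*n_A*n_B/(n_A+n_B) + 1 = 2*6*6/12 + 1 = 7.0000.
        Var[R] = 2*n_A*n_B*(2*n_A*n_B - n_A - n_B) / ((n_A+n_B)^2 * (n_A+n_B-1)) = 4320/1584 = 2.7273.
        SD[R] = 1.6514.
Step 4: Continuity-corrected z = (R + 0.5 - E[R]) / SD[R] = (5 + 0.5 - 7.0000) / 1.6514 = -0.9083.
Step 5: Two-sided p-value via normal approximation = 2*(1 - Phi(|z|)) = 0.363722.
Step 6: alpha = 0.05. fail to reject H0.

R = 5, z = -0.9083, p = 0.363722, fail to reject H0.


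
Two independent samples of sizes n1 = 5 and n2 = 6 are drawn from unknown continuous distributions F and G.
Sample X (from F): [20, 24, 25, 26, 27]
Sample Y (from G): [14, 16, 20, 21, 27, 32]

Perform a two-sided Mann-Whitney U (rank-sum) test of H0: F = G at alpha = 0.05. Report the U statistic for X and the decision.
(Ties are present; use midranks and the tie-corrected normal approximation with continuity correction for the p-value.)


Step 1: Combine and sort all 11 observations; assign midranks.
sorted (value, group): (14,Y), (16,Y), (20,X), (20,Y), (21,Y), (24,X), (25,X), (26,X), (27,X), (27,Y), (32,Y)
ranks: 14->1, 16->2, 20->3.5, 20->3.5, 21->5, 24->6, 25->7, 26->8, 27->9.5, 27->9.5, 32->11
Step 2: Rank sum for X: R1 = 3.5 + 6 + 7 + 8 + 9.5 = 34.
Step 3: U_X = R1 - n1(n1+1)/2 = 34 - 5*6/2 = 34 - 15 = 19.
       U_Y = n1*n2 - U_X = 30 - 19 = 11.
Step 4: Ties are present, so use the tie-corrected normal approximation (with continuity correction) for the p-value.
Step 5: p-value = 0.520916; compare to alpha = 0.05. fail to reject H0.

U_X = 19, p = 0.520916, fail to reject H0 at alpha = 0.05.


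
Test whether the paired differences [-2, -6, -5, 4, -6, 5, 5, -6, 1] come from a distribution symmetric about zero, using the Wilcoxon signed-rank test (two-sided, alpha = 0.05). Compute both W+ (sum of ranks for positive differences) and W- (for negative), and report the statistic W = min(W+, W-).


Step 1: Drop any zero differences (none here) and take |d_i|.
|d| = [2, 6, 5, 4, 6, 5, 5, 6, 1]
Step 2: Midrank |d_i| (ties get averaged ranks).
ranks: |2|->2, |6|->8, |5|->5, |4|->3, |6|->8, |5|->5, |5|->5, |6|->8, |1|->1
Step 3: Attach original signs; sum ranks with positive sign and with negative sign.
W+ = 3 + 5 + 5 + 1 = 14
W- = 2 + 8 + 5 + 8 + 8 = 31
(Check: W+ + W- = 45 should equal n(n+1)/2 = 45.)
Step 4: Test statistic W = min(W+, W-) = 14.
Step 5: Ties in |d|, so use the tie-corrected normal approximation.
        E[W] = n(n+1)/4 = 9*10/4 = 22.5.
        Tie groups: |d|=5 (t=3), |d|=6 (t=3); sum(t^3 - t) = 48.
        Var[W] = n(n+1)(2n+1)/24 - sum(t^3-t)/48 = 1710/24 - 48/48 = 70.25.
        z = (W - E[W]) / sqrt(Var[W]) = (14 - 22.5) / 8.3815 = -1.0141.
        Two-sided p = 2*Phi(z) = 0.310518.
Step 6: alpha = 0.05. fail to reject H0.

W+ = 14, W- = 31, W = min = 14, p = 0.310518, fail to reject H0.


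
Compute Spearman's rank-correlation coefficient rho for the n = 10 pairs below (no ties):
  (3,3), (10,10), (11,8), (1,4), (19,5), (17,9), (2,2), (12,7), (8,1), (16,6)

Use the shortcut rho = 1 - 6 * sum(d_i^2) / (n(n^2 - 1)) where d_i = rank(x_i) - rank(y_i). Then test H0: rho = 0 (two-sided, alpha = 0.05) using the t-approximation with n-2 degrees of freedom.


Step 1: Rank x and y separately (midranks; no ties here).
rank(x): 3->3, 10->5, 11->6, 1->1, 19->10, 17->9, 2->2, 12->7, 8->4, 16->8
rank(y): 3->3, 10->10, 8->8, 4->4, 5->5, 9->9, 2->2, 7->7, 1->1, 6->6
Step 2: d_i = R_x(i) - R_y(i); compute d_i^2.
  (3-3)^2=0, (5-10)^2=25, (6-8)^2=4, (1-4)^2=9, (10-5)^2=25, (9-9)^2=0, (2-2)^2=0, (7-7)^2=0, (4-1)^2=9, (8-6)^2=4
sum(d^2) = 76.
Step 3: rho = 1 - 6*76 / (10*(10^2 - 1)) = 1 - 456/990 = 0.539394.
Step 4: Under H0, t = rho * sqrt((n-2)/(1-rho^2)) = 1.8118 ~ t(8).
Step 5: Two-sided p-value from the t-distribution with 8 df = 0.107593.
Step 6: alpha = 0.05. fail to reject H0.

rho = 0.5394, p = 0.107593, fail to reject H0 at alpha = 0.05.


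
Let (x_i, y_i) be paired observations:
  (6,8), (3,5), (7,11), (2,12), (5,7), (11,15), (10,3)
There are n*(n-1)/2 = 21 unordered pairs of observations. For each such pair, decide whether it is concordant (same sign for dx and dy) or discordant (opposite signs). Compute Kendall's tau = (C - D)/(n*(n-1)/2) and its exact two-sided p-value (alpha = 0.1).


Step 1: Enumerate the 21 unordered pairs (i,j) with i<j and classify each by sign(x_j-x_i) * sign(y_j-y_i).
  (1,2):dx=-3,dy=-3->C; (1,3):dx=+1,dy=+3->C; (1,4):dx=-4,dy=+4->D; (1,5):dx=-1,dy=-1->C
  (1,6):dx=+5,dy=+7->C; (1,7):dx=+4,dy=-5->D; (2,3):dx=+4,dy=+6->C; (2,4):dx=-1,dy=+7->D
  (2,5):dx=+2,dy=+2->C; (2,6):dx=+8,dy=+10->C; (2,7):dx=+7,dy=-2->D; (3,4):dx=-5,dy=+1->D
  (3,5):dx=-2,dy=-4->C; (3,6):dx=+4,dy=+4->C; (3,7):dx=+3,dy=-8->D; (4,5):dx=+3,dy=-5->D
  (4,6):dx=+9,dy=+3->C; (4,7):dx=+8,dy=-9->D; (5,6):dx=+6,dy=+8->C; (5,7):dx=+5,dy=-4->D
  (6,7):dx=-1,dy=-12->C
Step 2: C = 12, D = 9, total pairs = 21.
Step 3: tau = (C - D)/(n(n-1)/2) = (12 - 9)/21 = 0.142857.
Step 4: Exact two-sided p-value (enumerate n! = 5040 permutations of y under H0): p = 0.772619.
Step 5: alpha = 0.1. fail to reject H0.

tau_b = 0.1429 (C=12, D=9), p = 0.772619, fail to reject H0.


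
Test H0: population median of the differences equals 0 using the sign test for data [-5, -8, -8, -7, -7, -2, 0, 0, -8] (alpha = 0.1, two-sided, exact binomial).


Step 1: Discard zero differences. Original n = 9; n_eff = number of nonzero differences = 7.
Nonzero differences (with sign): -5, -8, -8, -7, -7, -2, -8
Step 2: Count signs: positive = 0, negative = 7.
Step 3: Under H0: P(positive) = 0.5, so the number of positives S ~ Bin(7, 0.5).
Step 4: Two-sided exact p-value = sum of Bin(7,0.5) probabilities at or below the observed probability = 0.015625.
Step 5: alpha = 0.1. reject H0.

n_eff = 7, pos = 0, neg = 7, p = 0.015625, reject H0.


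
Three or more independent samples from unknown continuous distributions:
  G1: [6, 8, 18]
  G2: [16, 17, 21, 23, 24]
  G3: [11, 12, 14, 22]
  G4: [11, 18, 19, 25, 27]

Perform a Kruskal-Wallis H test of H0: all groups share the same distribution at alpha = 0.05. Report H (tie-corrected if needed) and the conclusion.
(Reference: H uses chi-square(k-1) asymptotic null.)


Step 1: Combine all N = 17 observations and assign midranks.
sorted (value, group, rank): (6,G1,1), (8,G1,2), (11,G3,3.5), (11,G4,3.5), (12,G3,5), (14,G3,6), (16,G2,7), (17,G2,8), (18,G1,9.5), (18,G4,9.5), (19,G4,11), (21,G2,12), (22,G3,13), (23,G2,14), (24,G2,15), (25,G4,16), (27,G4,17)
Step 2: Sum ranks within each group.
R_1 = 12.5 (n_1 = 3)
R_2 = 56 (n_2 = 5)
R_3 = 27.5 (n_3 = 4)
R_4 = 57 (n_4 = 5)
Step 3: H = 12/(N(N+1)) * sum(R_i^2/n_i) - 3(N+1)
     = 12/(17*18) * (12.5^2/3 + 56^2/5 + 27.5^2/4 + 57^2/5) - 3*18
     = 0.039216 * 1518.15 - 54
     = 5.535131.
Step 4: Ties present; correction factor C = 1 - 12/(17^3 - 17) = 0.997549. Corrected H = 5.535131 / 0.997549 = 5.548731.
Step 5: Under H0, H ~ chi^2(3); p-value = 0.135753.
Step 6: alpha = 0.05. fail to reject H0.

H = 5.5487, df = 3, p = 0.135753, fail to reject H0.


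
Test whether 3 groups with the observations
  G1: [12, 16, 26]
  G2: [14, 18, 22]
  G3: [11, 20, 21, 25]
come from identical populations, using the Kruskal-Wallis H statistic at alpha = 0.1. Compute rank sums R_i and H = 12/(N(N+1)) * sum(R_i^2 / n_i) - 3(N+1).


Step 1: Combine all N = 10 observations and assign midranks.
sorted (value, group, rank): (11,G3,1), (12,G1,2), (14,G2,3), (16,G1,4), (18,G2,5), (20,G3,6), (21,G3,7), (22,G2,8), (25,G3,9), (26,G1,10)
Step 2: Sum ranks within each group.
R_1 = 16 (n_1 = 3)
R_2 = 16 (n_2 = 3)
R_3 = 23 (n_3 = 4)
Step 3: H = 12/(N(N+1)) * sum(R_i^2/n_i) - 3(N+1)
     = 12/(10*11) * (16^2/3 + 16^2/3 + 23^2/4) - 3*11
     = 0.109091 * 302.917 - 33
     = 0.045455.
Step 4: No ties, so H is used without correction.
Step 5: Under H0, H ~ chi^2(2); p-value = 0.977529.
Step 6: alpha = 0.1. fail to reject H0.

H = 0.0455, df = 2, p = 0.977529, fail to reject H0.


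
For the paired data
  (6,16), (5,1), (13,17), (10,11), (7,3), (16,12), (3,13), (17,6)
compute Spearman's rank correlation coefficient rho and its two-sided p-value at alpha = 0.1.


Step 1: Rank x and y separately (midranks; no ties here).
rank(x): 6->3, 5->2, 13->6, 10->5, 7->4, 16->7, 3->1, 17->8
rank(y): 16->7, 1->1, 17->8, 11->4, 3->2, 12->5, 13->6, 6->3
Step 2: d_i = R_x(i) - R_y(i); compute d_i^2.
  (3-7)^2=16, (2-1)^2=1, (6-8)^2=4, (5-4)^2=1, (4-2)^2=4, (7-5)^2=4, (1-6)^2=25, (8-3)^2=25
sum(d^2) = 80.
Step 3: rho = 1 - 6*80 / (8*(8^2 - 1)) = 1 - 480/504 = 0.047619.
Step 4: Under H0, t = rho * sqrt((n-2)/(1-rho^2)) = 0.1168 ~ t(6).
Step 5: Two-sided p-value from the t-distribution with 6 df = 0.910849.
Step 6: alpha = 0.1. fail to reject H0.

rho = 0.0476, p = 0.910849, fail to reject H0 at alpha = 0.1.


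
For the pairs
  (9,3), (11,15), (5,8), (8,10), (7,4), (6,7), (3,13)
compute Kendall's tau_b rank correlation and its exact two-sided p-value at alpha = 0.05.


Step 1: Enumerate the 21 unordered pairs (i,j) with i<j and classify each by sign(x_j-x_i) * sign(y_j-y_i).
  (1,2):dx=+2,dy=+12->C; (1,3):dx=-4,dy=+5->D; (1,4):dx=-1,dy=+7->D; (1,5):dx=-2,dy=+1->D
  (1,6):dx=-3,dy=+4->D; (1,7):dx=-6,dy=+10->D; (2,3):dx=-6,dy=-7->C; (2,4):dx=-3,dy=-5->C
  (2,5):dx=-4,dy=-11->C; (2,6):dx=-5,dy=-8->C; (2,7):dx=-8,dy=-2->C; (3,4):dx=+3,dy=+2->C
  (3,5):dx=+2,dy=-4->D; (3,6):dx=+1,dy=-1->D; (3,7):dx=-2,dy=+5->D; (4,5):dx=-1,dy=-6->C
  (4,6):dx=-2,dy=-3->C; (4,7):dx=-5,dy=+3->D; (5,6):dx=-1,dy=+3->D; (5,7):dx=-4,dy=+9->D
  (6,7):dx=-3,dy=+6->D
Step 2: C = 9, D = 12, total pairs = 21.
Step 3: tau = (C - D)/(n(n-1)/2) = (9 - 12)/21 = -0.142857.
Step 4: Exact two-sided p-value (enumerate n! = 5040 permutations of y under H0): p = 0.772619.
Step 5: alpha = 0.05. fail to reject H0.

tau_b = -0.1429 (C=9, D=12), p = 0.772619, fail to reject H0.


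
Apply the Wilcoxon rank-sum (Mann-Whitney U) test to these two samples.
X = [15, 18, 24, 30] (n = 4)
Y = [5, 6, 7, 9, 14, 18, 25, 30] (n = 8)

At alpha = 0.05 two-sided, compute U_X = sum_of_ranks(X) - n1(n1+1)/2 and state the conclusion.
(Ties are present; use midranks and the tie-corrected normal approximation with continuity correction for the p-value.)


Step 1: Combine and sort all 12 observations; assign midranks.
sorted (value, group): (5,Y), (6,Y), (7,Y), (9,Y), (14,Y), (15,X), (18,X), (18,Y), (24,X), (25,Y), (30,X), (30,Y)
ranks: 5->1, 6->2, 7->3, 9->4, 14->5, 15->6, 18->7.5, 18->7.5, 24->9, 25->10, 30->11.5, 30->11.5
Step 2: Rank sum for X: R1 = 6 + 7.5 + 9 + 11.5 = 34.
Step 3: U_X = R1 - n1(n1+1)/2 = 34 - 4*5/2 = 34 - 10 = 24.
       U_Y = n1*n2 - U_X = 32 - 24 = 8.
Step 4: Ties are present, so use the tie-corrected normal approximation (with continuity correction) for the p-value.
Step 5: p-value = 0.201148; compare to alpha = 0.05. fail to reject H0.

U_X = 24, p = 0.201148, fail to reject H0 at alpha = 0.05.


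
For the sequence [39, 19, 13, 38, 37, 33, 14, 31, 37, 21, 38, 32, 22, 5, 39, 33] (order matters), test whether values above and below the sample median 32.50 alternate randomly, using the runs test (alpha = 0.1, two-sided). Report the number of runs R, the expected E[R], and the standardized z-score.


Step 1: Compute median = 32.50; label A = above, B = below.
Labels in order: ABBAAABBABABBBAA  (n_A = 8, n_B = 8)
Step 2: Count runs R = 9.
Step 3: Under H0 (random ordering), E[R] = 2*n_A*n_B/(n_A+n_B) + 1 = 2*8*8/16 + 1 = 9.0000.
        Var[R] = 2*n_A*n_B*(2*n_A*n_B - n_A - n_B) / ((n_A+n_B)^2 * (n_A+n_B-1)) = 14336/3840 = 3.7333.
        SD[R] = 1.9322.
Step 4: R = E[R], so z = 0 with no continuity correction.
Step 5: Two-sided p-value via normal approximation = 2*(1 - Phi(|z|)) = 1.000000.
Step 6: alpha = 0.1. fail to reject H0.

R = 9, z = 0.0000, p = 1.000000, fail to reject H0.


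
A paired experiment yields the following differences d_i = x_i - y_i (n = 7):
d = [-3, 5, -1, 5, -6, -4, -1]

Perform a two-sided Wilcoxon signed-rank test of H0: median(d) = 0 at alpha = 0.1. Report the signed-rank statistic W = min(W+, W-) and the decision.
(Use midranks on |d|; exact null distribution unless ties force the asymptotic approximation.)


Step 1: Drop any zero differences (none here) and take |d_i|.
|d| = [3, 5, 1, 5, 6, 4, 1]
Step 2: Midrank |d_i| (ties get averaged ranks).
ranks: |3|->3, |5|->5.5, |1|->1.5, |5|->5.5, |6|->7, |4|->4, |1|->1.5
Step 3: Attach original signs; sum ranks with positive sign and with negative sign.
W+ = 5.5 + 5.5 = 11
W- = 3 + 1.5 + 7 + 4 + 1.5 = 17
(Check: W+ + W- = 28 should equal n(n+1)/2 = 28.)
Step 4: Test statistic W = min(W+, W-) = 11.
Step 5: Ties in |d|, so use the tie-corrected normal approximation.
        E[W] = n(n+1)/4 = 7*8/4 = 14.
        Tie groups: |d|=1 (t=2), |d|=5 (t=2); sum(t^3 - t) = 12.
        Var[W] = n(n+1)(2n+1)/24 - sum(t^3-t)/48 = 840/24 - 12/48 = 34.75.
        z = (W - E[W]) / sqrt(Var[W]) = (11 - 14) / 5.8949 = -0.5089.
        Two-sided p = 2*Phi(z) = 0.610813.
Step 6: alpha = 0.1. fail to reject H0.

W+ = 11, W- = 17, W = min = 11, p = 0.610813, fail to reject H0.


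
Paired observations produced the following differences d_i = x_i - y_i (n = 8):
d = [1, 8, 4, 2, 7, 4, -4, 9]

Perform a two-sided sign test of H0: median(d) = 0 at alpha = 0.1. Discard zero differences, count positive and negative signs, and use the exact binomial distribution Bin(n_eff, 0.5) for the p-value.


Step 1: Discard zero differences. Original n = 8; n_eff = number of nonzero differences = 8.
Nonzero differences (with sign): +1, +8, +4, +2, +7, +4, -4, +9
Step 2: Count signs: positive = 7, negative = 1.
Step 3: Under H0: P(positive) = 0.5, so the number of positives S ~ Bin(8, 0.5).
Step 4: Two-sided exact p-value = sum of Bin(8,0.5) probabilities at or below the observed probability = 0.070312.
Step 5: alpha = 0.1. reject H0.

n_eff = 8, pos = 7, neg = 1, p = 0.070312, reject H0.


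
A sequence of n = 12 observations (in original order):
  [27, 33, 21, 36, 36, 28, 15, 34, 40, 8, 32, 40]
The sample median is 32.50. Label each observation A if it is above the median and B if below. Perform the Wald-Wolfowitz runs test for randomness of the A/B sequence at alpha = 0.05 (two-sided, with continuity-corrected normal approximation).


Step 1: Compute median = 32.50; label A = above, B = below.
Labels in order: BABAABBAABBA  (n_A = 6, n_B = 6)
Step 2: Count runs R = 8.
Step 3: Under H0 (random ordering), E[R] = 2*n_A*n_B/(n_A+n_B) + 1 = 2*6*6/12 + 1 = 7.0000.
        Var[R] = 2*n_A*n_B*(2*n_A*n_B - n_A - n_B) / ((n_A+n_B)^2 * (n_A+n_B-1)) = 4320/1584 = 2.7273.
        SD[R] = 1.6514.
Step 4: Continuity-corrected z = (R - 0.5 - E[R]) / SD[R] = (8 - 0.5 - 7.0000) / 1.6514 = 0.3028.
Step 5: Two-sided p-value via normal approximation = 2*(1 - Phi(|z|)) = 0.762069.
Step 6: alpha = 0.05. fail to reject H0.

R = 8, z = 0.3028, p = 0.762069, fail to reject H0.


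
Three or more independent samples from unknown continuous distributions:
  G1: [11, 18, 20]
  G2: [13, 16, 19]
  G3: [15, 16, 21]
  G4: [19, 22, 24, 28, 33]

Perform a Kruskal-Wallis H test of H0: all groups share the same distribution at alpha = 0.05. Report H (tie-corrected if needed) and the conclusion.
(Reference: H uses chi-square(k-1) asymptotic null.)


Step 1: Combine all N = 14 observations and assign midranks.
sorted (value, group, rank): (11,G1,1), (13,G2,2), (15,G3,3), (16,G2,4.5), (16,G3,4.5), (18,G1,6), (19,G2,7.5), (19,G4,7.5), (20,G1,9), (21,G3,10), (22,G4,11), (24,G4,12), (28,G4,13), (33,G4,14)
Step 2: Sum ranks within each group.
R_1 = 16 (n_1 = 3)
R_2 = 14 (n_2 = 3)
R_3 = 17.5 (n_3 = 3)
R_4 = 57.5 (n_4 = 5)
Step 3: H = 12/(N(N+1)) * sum(R_i^2/n_i) - 3(N+1)
     = 12/(14*15) * (16^2/3 + 14^2/3 + 17.5^2/3 + 57.5^2/5) - 3*15
     = 0.057143 * 914 - 45
     = 7.228571.
Step 4: Ties present; correction factor C = 1 - 12/(14^3 - 14) = 0.995604. Corrected H = 7.228571 / 0.995604 = 7.260486.
Step 5: Under H0, H ~ chi^2(3); p-value = 0.064043.
Step 6: alpha = 0.05. fail to reject H0.

H = 7.2605, df = 3, p = 0.064043, fail to reject H0.


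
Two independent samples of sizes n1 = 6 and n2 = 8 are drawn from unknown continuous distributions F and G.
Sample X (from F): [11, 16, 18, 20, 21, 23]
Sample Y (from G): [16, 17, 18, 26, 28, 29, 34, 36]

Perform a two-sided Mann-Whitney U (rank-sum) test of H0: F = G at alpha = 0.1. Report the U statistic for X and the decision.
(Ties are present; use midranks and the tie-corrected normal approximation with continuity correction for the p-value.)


Step 1: Combine and sort all 14 observations; assign midranks.
sorted (value, group): (11,X), (16,X), (16,Y), (17,Y), (18,X), (18,Y), (20,X), (21,X), (23,X), (26,Y), (28,Y), (29,Y), (34,Y), (36,Y)
ranks: 11->1, 16->2.5, 16->2.5, 17->4, 18->5.5, 18->5.5, 20->7, 21->8, 23->9, 26->10, 28->11, 29->12, 34->13, 36->14
Step 2: Rank sum for X: R1 = 1 + 2.5 + 5.5 + 7 + 8 + 9 = 33.
Step 3: U_X = R1 - n1(n1+1)/2 = 33 - 6*7/2 = 33 - 21 = 12.
       U_Y = n1*n2 - U_X = 48 - 12 = 36.
Step 4: Ties are present, so use the tie-corrected normal approximation (with continuity correction) for the p-value.
Step 5: p-value = 0.136773; compare to alpha = 0.1. fail to reject H0.

U_X = 12, p = 0.136773, fail to reject H0 at alpha = 0.1.


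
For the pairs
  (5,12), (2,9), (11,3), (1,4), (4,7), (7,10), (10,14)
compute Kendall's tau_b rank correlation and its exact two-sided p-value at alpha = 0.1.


Step 1: Enumerate the 21 unordered pairs (i,j) with i<j and classify each by sign(x_j-x_i) * sign(y_j-y_i).
  (1,2):dx=-3,dy=-3->C; (1,3):dx=+6,dy=-9->D; (1,4):dx=-4,dy=-8->C; (1,5):dx=-1,dy=-5->C
  (1,6):dx=+2,dy=-2->D; (1,7):dx=+5,dy=+2->C; (2,3):dx=+9,dy=-6->D; (2,4):dx=-1,dy=-5->C
  (2,5):dx=+2,dy=-2->D; (2,6):dx=+5,dy=+1->C; (2,7):dx=+8,dy=+5->C; (3,4):dx=-10,dy=+1->D
  (3,5):dx=-7,dy=+4->D; (3,6):dx=-4,dy=+7->D; (3,7):dx=-1,dy=+11->D; (4,5):dx=+3,dy=+3->C
  (4,6):dx=+6,dy=+6->C; (4,7):dx=+9,dy=+10->C; (5,6):dx=+3,dy=+3->C; (5,7):dx=+6,dy=+7->C
  (6,7):dx=+3,dy=+4->C
Step 2: C = 13, D = 8, total pairs = 21.
Step 3: tau = (C - D)/(n(n-1)/2) = (13 - 8)/21 = 0.238095.
Step 4: Exact two-sided p-value (enumerate n! = 5040 permutations of y under H0): p = 0.561905.
Step 5: alpha = 0.1. fail to reject H0.

tau_b = 0.2381 (C=13, D=8), p = 0.561905, fail to reject H0.


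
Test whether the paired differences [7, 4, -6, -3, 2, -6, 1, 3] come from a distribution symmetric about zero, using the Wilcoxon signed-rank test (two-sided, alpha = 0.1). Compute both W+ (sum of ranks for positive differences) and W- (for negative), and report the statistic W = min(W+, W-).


Step 1: Drop any zero differences (none here) and take |d_i|.
|d| = [7, 4, 6, 3, 2, 6, 1, 3]
Step 2: Midrank |d_i| (ties get averaged ranks).
ranks: |7|->8, |4|->5, |6|->6.5, |3|->3.5, |2|->2, |6|->6.5, |1|->1, |3|->3.5
Step 3: Attach original signs; sum ranks with positive sign and with negative sign.
W+ = 8 + 5 + 2 + 1 + 3.5 = 19.5
W- = 6.5 + 3.5 + 6.5 = 16.5
(Check: W+ + W- = 36 should equal n(n+1)/2 = 36.)
Step 4: Test statistic W = min(W+, W-) = 16.5.
Step 5: Ties in |d|, so use the tie-corrected normal approximation.
        E[W] = n(n+1)/4 = 8*9/4 = 18.
        Tie groups: |d|=3 (t=2), |d|=6 (t=2); sum(t^3 - t) = 12.
        Var[W] = n(n+1)(2n+1)/24 - sum(t^3-t)/48 = 1224/24 - 12/48 = 50.75.
        z = (W - E[W]) / sqrt(Var[W]) = (16.5 - 18) / 7.1239 = -0.2106.
        Two-sided p = 2*Phi(z) = 0.833232.
Step 6: alpha = 0.1. fail to reject H0.

W+ = 19.5, W- = 16.5, W = min = 16.5, p = 0.833232, fail to reject H0.


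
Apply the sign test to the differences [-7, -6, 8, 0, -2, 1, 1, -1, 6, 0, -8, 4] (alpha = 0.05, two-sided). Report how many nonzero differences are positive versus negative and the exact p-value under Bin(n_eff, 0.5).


Step 1: Discard zero differences. Original n = 12; n_eff = number of nonzero differences = 10.
Nonzero differences (with sign): -7, -6, +8, -2, +1, +1, -1, +6, -8, +4
Step 2: Count signs: positive = 5, negative = 5.
Step 3: Under H0: P(positive) = 0.5, so the number of positives S ~ Bin(10, 0.5).
Step 4: Two-sided exact p-value = sum of Bin(10,0.5) probabilities at or below the observed probability = 1.000000.
Step 5: alpha = 0.05. fail to reject H0.

n_eff = 10, pos = 5, neg = 5, p = 1.000000, fail to reject H0.


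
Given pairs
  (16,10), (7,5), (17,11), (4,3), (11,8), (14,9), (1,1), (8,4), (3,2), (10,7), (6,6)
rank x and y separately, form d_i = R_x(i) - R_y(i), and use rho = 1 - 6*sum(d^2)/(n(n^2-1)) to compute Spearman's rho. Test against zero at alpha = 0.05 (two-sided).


Step 1: Rank x and y separately (midranks; no ties here).
rank(x): 16->10, 7->5, 17->11, 4->3, 11->8, 14->9, 1->1, 8->6, 3->2, 10->7, 6->4
rank(y): 10->10, 5->5, 11->11, 3->3, 8->8, 9->9, 1->1, 4->4, 2->2, 7->7, 6->6
Step 2: d_i = R_x(i) - R_y(i); compute d_i^2.
  (10-10)^2=0, (5-5)^2=0, (11-11)^2=0, (3-3)^2=0, (8-8)^2=0, (9-9)^2=0, (1-1)^2=0, (6-4)^2=4, (2-2)^2=0, (7-7)^2=0, (4-6)^2=4
sum(d^2) = 8.
Step 3: rho = 1 - 6*8 / (11*(11^2 - 1)) = 1 - 48/1320 = 0.963636.
Step 4: Under H0, t = rho * sqrt((n-2)/(1-rho^2)) = 10.8186 ~ t(9).
Step 5: Two-sided p-value from the t-distribution with 9 df = 0.000002.
Step 6: alpha = 0.05. reject H0.

rho = 0.9636, p = 0.000002, reject H0 at alpha = 0.05.


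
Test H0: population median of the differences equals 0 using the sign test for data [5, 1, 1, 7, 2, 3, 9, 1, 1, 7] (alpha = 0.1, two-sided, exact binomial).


Step 1: Discard zero differences. Original n = 10; n_eff = number of nonzero differences = 10.
Nonzero differences (with sign): +5, +1, +1, +7, +2, +3, +9, +1, +1, +7
Step 2: Count signs: positive = 10, negative = 0.
Step 3: Under H0: P(positive) = 0.5, so the number of positives S ~ Bin(10, 0.5).
Step 4: Two-sided exact p-value = sum of Bin(10,0.5) probabilities at or below the observed probability = 0.001953.
Step 5: alpha = 0.1. reject H0.

n_eff = 10, pos = 10, neg = 0, p = 0.001953, reject H0.


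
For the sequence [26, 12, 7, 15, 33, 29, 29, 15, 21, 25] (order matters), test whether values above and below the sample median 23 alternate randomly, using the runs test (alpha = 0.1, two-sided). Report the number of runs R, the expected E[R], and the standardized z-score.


Step 1: Compute median = 23; label A = above, B = below.
Labels in order: ABBBAAABBA  (n_A = 5, n_B = 5)
Step 2: Count runs R = 5.
Step 3: Under H0 (random ordering), E[R] = 2*n_A*n_B/(n_A+n_B) + 1 = 2*5*5/10 + 1 = 6.0000.
        Var[R] = 2*n_A*n_B*(2*n_A*n_B - n_A - n_B) / ((n_A+n_B)^2 * (n_A+n_B-1)) = 2000/900 = 2.2222.
        SD[R] = 1.4907.
Step 4: Continuity-corrected z = (R + 0.5 - E[R]) / SD[R] = (5 + 0.5 - 6.0000) / 1.4907 = -0.3354.
Step 5: Two-sided p-value via normal approximation = 2*(1 - Phi(|z|)) = 0.737316.
Step 6: alpha = 0.1. fail to reject H0.

R = 5, z = -0.3354, p = 0.737316, fail to reject H0.


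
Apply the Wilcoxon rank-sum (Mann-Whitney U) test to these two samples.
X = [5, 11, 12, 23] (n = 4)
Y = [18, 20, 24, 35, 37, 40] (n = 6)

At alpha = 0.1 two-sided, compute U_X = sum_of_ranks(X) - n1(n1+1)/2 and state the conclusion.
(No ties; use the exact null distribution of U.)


Step 1: Combine and sort all 10 observations; assign midranks.
sorted (value, group): (5,X), (11,X), (12,X), (18,Y), (20,Y), (23,X), (24,Y), (35,Y), (37,Y), (40,Y)
ranks: 5->1, 11->2, 12->3, 18->4, 20->5, 23->6, 24->7, 35->8, 37->9, 40->10
Step 2: Rank sum for X: R1 = 1 + 2 + 3 + 6 = 12.
Step 3: U_X = R1 - n1(n1+1)/2 = 12 - 4*5/2 = 12 - 10 = 2.
       U_Y = n1*n2 - U_X = 24 - 2 = 22.
Step 4: No ties, so the exact null distribution of U (based on enumerating the C(10,4) = 210 equally likely rank assignments) gives the two-sided p-value.
Step 5: p-value = 0.038095; compare to alpha = 0.1. reject H0.

U_X = 2, p = 0.038095, reject H0 at alpha = 0.1.


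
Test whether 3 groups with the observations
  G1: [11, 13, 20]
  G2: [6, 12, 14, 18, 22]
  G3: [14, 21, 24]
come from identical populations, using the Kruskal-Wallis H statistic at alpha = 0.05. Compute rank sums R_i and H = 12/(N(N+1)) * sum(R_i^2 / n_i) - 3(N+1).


Step 1: Combine all N = 11 observations and assign midranks.
sorted (value, group, rank): (6,G2,1), (11,G1,2), (12,G2,3), (13,G1,4), (14,G2,5.5), (14,G3,5.5), (18,G2,7), (20,G1,8), (21,G3,9), (22,G2,10), (24,G3,11)
Step 2: Sum ranks within each group.
R_1 = 14 (n_1 = 3)
R_2 = 26.5 (n_2 = 5)
R_3 = 25.5 (n_3 = 3)
Step 3: H = 12/(N(N+1)) * sum(R_i^2/n_i) - 3(N+1)
     = 12/(11*12) * (14^2/3 + 26.5^2/5 + 25.5^2/3) - 3*12
     = 0.090909 * 422.533 - 36
     = 2.412121.
Step 4: Ties present; correction factor C = 1 - 6/(11^3 - 11) = 0.995455. Corrected H = 2.412121 / 0.995455 = 2.423135.
Step 5: Under H0, H ~ chi^2(2); p-value = 0.297730.
Step 6: alpha = 0.05. fail to reject H0.

H = 2.4231, df = 2, p = 0.297730, fail to reject H0.


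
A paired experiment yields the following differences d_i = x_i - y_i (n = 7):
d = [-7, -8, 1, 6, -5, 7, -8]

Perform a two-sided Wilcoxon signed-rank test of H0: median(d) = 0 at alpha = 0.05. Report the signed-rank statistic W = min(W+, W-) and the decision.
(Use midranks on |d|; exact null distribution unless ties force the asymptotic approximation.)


Step 1: Drop any zero differences (none here) and take |d_i|.
|d| = [7, 8, 1, 6, 5, 7, 8]
Step 2: Midrank |d_i| (ties get averaged ranks).
ranks: |7|->4.5, |8|->6.5, |1|->1, |6|->3, |5|->2, |7|->4.5, |8|->6.5
Step 3: Attach original signs; sum ranks with positive sign and with negative sign.
W+ = 1 + 3 + 4.5 = 8.5
W- = 4.5 + 6.5 + 2 + 6.5 = 19.5
(Check: W+ + W- = 28 should equal n(n+1)/2 = 28.)
Step 4: Test statistic W = min(W+, W-) = 8.5.
Step 5: Ties in |d|, so use the tie-corrected normal approximation.
        E[W] = n(n+1)/4 = 7*8/4 = 14.
        Tie groups: |d|=7 (t=2), |d|=8 (t=2); sum(t^3 - t) = 12.
        Var[W] = n(n+1)(2n+1)/24 - sum(t^3-t)/48 = 840/24 - 12/48 = 34.75.
        z = (W - E[W]) / sqrt(Var[W]) = (8.5 - 14) / 5.8949 = -0.9330.
        Two-sided p = 2*Phi(z) = 0.350816.
Step 6: alpha = 0.05. fail to reject H0.

W+ = 8.5, W- = 19.5, W = min = 8.5, p = 0.350816, fail to reject H0.


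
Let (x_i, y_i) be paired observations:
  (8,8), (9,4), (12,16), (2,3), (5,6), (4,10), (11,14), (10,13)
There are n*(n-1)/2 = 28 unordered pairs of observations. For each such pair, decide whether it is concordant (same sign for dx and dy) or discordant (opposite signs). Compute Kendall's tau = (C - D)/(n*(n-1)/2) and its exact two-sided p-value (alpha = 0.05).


Step 1: Enumerate the 28 unordered pairs (i,j) with i<j and classify each by sign(x_j-x_i) * sign(y_j-y_i).
  (1,2):dx=+1,dy=-4->D; (1,3):dx=+4,dy=+8->C; (1,4):dx=-6,dy=-5->C; (1,5):dx=-3,dy=-2->C
  (1,6):dx=-4,dy=+2->D; (1,7):dx=+3,dy=+6->C; (1,8):dx=+2,dy=+5->C; (2,3):dx=+3,dy=+12->C
  (2,4):dx=-7,dy=-1->C; (2,5):dx=-4,dy=+2->D; (2,6):dx=-5,dy=+6->D; (2,7):dx=+2,dy=+10->C
  (2,8):dx=+1,dy=+9->C; (3,4):dx=-10,dy=-13->C; (3,5):dx=-7,dy=-10->C; (3,6):dx=-8,dy=-6->C
  (3,7):dx=-1,dy=-2->C; (3,8):dx=-2,dy=-3->C; (4,5):dx=+3,dy=+3->C; (4,6):dx=+2,dy=+7->C
  (4,7):dx=+9,dy=+11->C; (4,8):dx=+8,dy=+10->C; (5,6):dx=-1,dy=+4->D; (5,7):dx=+6,dy=+8->C
  (5,8):dx=+5,dy=+7->C; (6,7):dx=+7,dy=+4->C; (6,8):dx=+6,dy=+3->C; (7,8):dx=-1,dy=-1->C
Step 2: C = 23, D = 5, total pairs = 28.
Step 3: tau = (C - D)/(n(n-1)/2) = (23 - 5)/28 = 0.642857.
Step 4: Exact two-sided p-value (enumerate n! = 40320 permutations of y under H0): p = 0.031151.
Step 5: alpha = 0.05. reject H0.

tau_b = 0.6429 (C=23, D=5), p = 0.031151, reject H0.


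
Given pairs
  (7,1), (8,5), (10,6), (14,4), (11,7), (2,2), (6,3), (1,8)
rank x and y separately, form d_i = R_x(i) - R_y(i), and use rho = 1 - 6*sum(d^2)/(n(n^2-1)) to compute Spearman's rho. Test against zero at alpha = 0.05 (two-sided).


Step 1: Rank x and y separately (midranks; no ties here).
rank(x): 7->4, 8->5, 10->6, 14->8, 11->7, 2->2, 6->3, 1->1
rank(y): 1->1, 5->5, 6->6, 4->4, 7->7, 2->2, 3->3, 8->8
Step 2: d_i = R_x(i) - R_y(i); compute d_i^2.
  (4-1)^2=9, (5-5)^2=0, (6-6)^2=0, (8-4)^2=16, (7-7)^2=0, (2-2)^2=0, (3-3)^2=0, (1-8)^2=49
sum(d^2) = 74.
Step 3: rho = 1 - 6*74 / (8*(8^2 - 1)) = 1 - 444/504 = 0.119048.
Step 4: Under H0, t = rho * sqrt((n-2)/(1-rho^2)) = 0.2937 ~ t(6).
Step 5: Two-sided p-value from the t-distribution with 6 df = 0.778886.
Step 6: alpha = 0.05. fail to reject H0.

rho = 0.1190, p = 0.778886, fail to reject H0 at alpha = 0.05.


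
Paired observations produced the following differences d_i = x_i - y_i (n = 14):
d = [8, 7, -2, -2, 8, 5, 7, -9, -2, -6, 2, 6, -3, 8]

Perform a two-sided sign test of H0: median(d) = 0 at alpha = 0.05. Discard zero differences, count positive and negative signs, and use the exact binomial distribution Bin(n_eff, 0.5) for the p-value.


Step 1: Discard zero differences. Original n = 14; n_eff = number of nonzero differences = 14.
Nonzero differences (with sign): +8, +7, -2, -2, +8, +5, +7, -9, -2, -6, +2, +6, -3, +8
Step 2: Count signs: positive = 8, negative = 6.
Step 3: Under H0: P(positive) = 0.5, so the number of positives S ~ Bin(14, 0.5).
Step 4: Two-sided exact p-value = sum of Bin(14,0.5) probabilities at or below the observed probability = 0.790527.
Step 5: alpha = 0.05. fail to reject H0.

n_eff = 14, pos = 8, neg = 6, p = 0.790527, fail to reject H0.


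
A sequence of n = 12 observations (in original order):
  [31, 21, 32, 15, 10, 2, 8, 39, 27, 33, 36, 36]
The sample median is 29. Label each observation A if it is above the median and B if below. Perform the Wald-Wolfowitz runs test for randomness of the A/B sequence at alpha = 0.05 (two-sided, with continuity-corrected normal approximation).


Step 1: Compute median = 29; label A = above, B = below.
Labels in order: ABABBBBABAAA  (n_A = 6, n_B = 6)
Step 2: Count runs R = 7.
Step 3: Under H0 (random ordering), E[R] = 2*n_A*n_B/(n_A+n_B) + 1 = 2*6*6/12 + 1 = 7.0000.
        Var[R] = 2*n_A*n_B*(2*n_A*n_B - n_A - n_B) / ((n_A+n_B)^2 * (n_A+n_B-1)) = 4320/1584 = 2.7273.
        SD[R] = 1.6514.
Step 4: R = E[R], so z = 0 with no continuity correction.
Step 5: Two-sided p-value via normal approximation = 2*(1 - Phi(|z|)) = 1.000000.
Step 6: alpha = 0.05. fail to reject H0.

R = 7, z = 0.0000, p = 1.000000, fail to reject H0.


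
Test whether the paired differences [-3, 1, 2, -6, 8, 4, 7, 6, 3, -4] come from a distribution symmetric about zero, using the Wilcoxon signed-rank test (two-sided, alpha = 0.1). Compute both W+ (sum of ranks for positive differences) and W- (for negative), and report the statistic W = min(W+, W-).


Step 1: Drop any zero differences (none here) and take |d_i|.
|d| = [3, 1, 2, 6, 8, 4, 7, 6, 3, 4]
Step 2: Midrank |d_i| (ties get averaged ranks).
ranks: |3|->3.5, |1|->1, |2|->2, |6|->7.5, |8|->10, |4|->5.5, |7|->9, |6|->7.5, |3|->3.5, |4|->5.5
Step 3: Attach original signs; sum ranks with positive sign and with negative sign.
W+ = 1 + 2 + 10 + 5.5 + 9 + 7.5 + 3.5 = 38.5
W- = 3.5 + 7.5 + 5.5 = 16.5
(Check: W+ + W- = 55 should equal n(n+1)/2 = 55.)
Step 4: Test statistic W = min(W+, W-) = 16.5.
Step 5: Ties in |d|, so use the tie-corrected normal approximation.
        E[W] = n(n+1)/4 = 10*11/4 = 27.5.
        Tie groups: |d|=3 (t=2), |d|=4 (t=2), |d|=6 (t=2); sum(t^3 - t) = 18.
        Var[W] = n(n+1)(2n+1)/24 - sum(t^3-t)/48 = 2310/24 - 18/48 = 95.875.
        z = (W - E[W]) / sqrt(Var[W]) = (16.5 - 27.5) / 9.7916 = -1.1234.
        Two-sided p = 2*Phi(z) = 0.261262.
Step 6: alpha = 0.1. fail to reject H0.

W+ = 38.5, W- = 16.5, W = min = 16.5, p = 0.261262, fail to reject H0.


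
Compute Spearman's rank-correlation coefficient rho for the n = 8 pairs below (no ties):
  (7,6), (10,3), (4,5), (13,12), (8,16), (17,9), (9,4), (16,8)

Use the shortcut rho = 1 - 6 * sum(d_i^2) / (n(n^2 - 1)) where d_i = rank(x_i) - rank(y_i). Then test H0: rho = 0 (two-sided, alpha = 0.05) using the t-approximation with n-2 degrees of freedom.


Step 1: Rank x and y separately (midranks; no ties here).
rank(x): 7->2, 10->5, 4->1, 13->6, 8->3, 17->8, 9->4, 16->7
rank(y): 6->4, 3->1, 5->3, 12->7, 16->8, 9->6, 4->2, 8->5
Step 2: d_i = R_x(i) - R_y(i); compute d_i^2.
  (2-4)^2=4, (5-1)^2=16, (1-3)^2=4, (6-7)^2=1, (3-8)^2=25, (8-6)^2=4, (4-2)^2=4, (7-5)^2=4
sum(d^2) = 62.
Step 3: rho = 1 - 6*62 / (8*(8^2 - 1)) = 1 - 372/504 = 0.261905.
Step 4: Under H0, t = rho * sqrt((n-2)/(1-rho^2)) = 0.6647 ~ t(6).
Step 5: Two-sided p-value from the t-distribution with 6 df = 0.530923.
Step 6: alpha = 0.05. fail to reject H0.

rho = 0.2619, p = 0.530923, fail to reject H0 at alpha = 0.05.


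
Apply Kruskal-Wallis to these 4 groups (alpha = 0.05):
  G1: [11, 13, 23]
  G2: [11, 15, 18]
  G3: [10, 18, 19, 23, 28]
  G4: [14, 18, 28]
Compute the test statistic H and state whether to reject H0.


Step 1: Combine all N = 14 observations and assign midranks.
sorted (value, group, rank): (10,G3,1), (11,G1,2.5), (11,G2,2.5), (13,G1,4), (14,G4,5), (15,G2,6), (18,G2,8), (18,G3,8), (18,G4,8), (19,G3,10), (23,G1,11.5), (23,G3,11.5), (28,G3,13.5), (28,G4,13.5)
Step 2: Sum ranks within each group.
R_1 = 18 (n_1 = 3)
R_2 = 16.5 (n_2 = 3)
R_3 = 44 (n_3 = 5)
R_4 = 26.5 (n_4 = 3)
Step 3: H = 12/(N(N+1)) * sum(R_i^2/n_i) - 3(N+1)
     = 12/(14*15) * (18^2/3 + 16.5^2/3 + 44^2/5 + 26.5^2/3) - 3*15
     = 0.057143 * 820.033 - 45
     = 1.859048.
Step 4: Ties present; correction factor C = 1 - 42/(14^3 - 14) = 0.984615. Corrected H = 1.859048 / 0.984615 = 1.888095.
Step 5: Under H0, H ~ chi^2(3); p-value = 0.595955.
Step 6: alpha = 0.05. fail to reject H0.

H = 1.8881, df = 3, p = 0.595955, fail to reject H0.


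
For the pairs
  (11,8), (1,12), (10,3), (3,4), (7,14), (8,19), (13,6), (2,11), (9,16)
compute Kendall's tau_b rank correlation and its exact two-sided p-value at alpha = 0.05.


Step 1: Enumerate the 36 unordered pairs (i,j) with i<j and classify each by sign(x_j-x_i) * sign(y_j-y_i).
  (1,2):dx=-10,dy=+4->D; (1,3):dx=-1,dy=-5->C; (1,4):dx=-8,dy=-4->C; (1,5):dx=-4,dy=+6->D
  (1,6):dx=-3,dy=+11->D; (1,7):dx=+2,dy=-2->D; (1,8):dx=-9,dy=+3->D; (1,9):dx=-2,dy=+8->D
  (2,3):dx=+9,dy=-9->D; (2,4):dx=+2,dy=-8->D; (2,5):dx=+6,dy=+2->C; (2,6):dx=+7,dy=+7->C
  (2,7):dx=+12,dy=-6->D; (2,8):dx=+1,dy=-1->D; (2,9):dx=+8,dy=+4->C; (3,4):dx=-7,dy=+1->D
  (3,5):dx=-3,dy=+11->D; (3,6):dx=-2,dy=+16->D; (3,7):dx=+3,dy=+3->C; (3,8):dx=-8,dy=+8->D
  (3,9):dx=-1,dy=+13->D; (4,5):dx=+4,dy=+10->C; (4,6):dx=+5,dy=+15->C; (4,7):dx=+10,dy=+2->C
  (4,8):dx=-1,dy=+7->D; (4,9):dx=+6,dy=+12->C; (5,6):dx=+1,dy=+5->C; (5,7):dx=+6,dy=-8->D
  (5,8):dx=-5,dy=-3->C; (5,9):dx=+2,dy=+2->C; (6,7):dx=+5,dy=-13->D; (6,8):dx=-6,dy=-8->C
  (6,9):dx=+1,dy=-3->D; (7,8):dx=-11,dy=+5->D; (7,9):dx=-4,dy=+10->D; (8,9):dx=+7,dy=+5->C
Step 2: C = 15, D = 21, total pairs = 36.
Step 3: tau = (C - D)/(n(n-1)/2) = (15 - 21)/36 = -0.166667.
Step 4: Exact two-sided p-value (enumerate n! = 362880 permutations of y under H0): p = 0.612202.
Step 5: alpha = 0.05. fail to reject H0.

tau_b = -0.1667 (C=15, D=21), p = 0.612202, fail to reject H0.


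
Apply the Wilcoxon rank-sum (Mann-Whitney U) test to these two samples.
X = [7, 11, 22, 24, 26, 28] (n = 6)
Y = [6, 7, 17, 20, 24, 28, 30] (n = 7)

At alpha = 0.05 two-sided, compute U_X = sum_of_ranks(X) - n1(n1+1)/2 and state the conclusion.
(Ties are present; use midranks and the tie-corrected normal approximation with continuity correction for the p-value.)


Step 1: Combine and sort all 13 observations; assign midranks.
sorted (value, group): (6,Y), (7,X), (7,Y), (11,X), (17,Y), (20,Y), (22,X), (24,X), (24,Y), (26,X), (28,X), (28,Y), (30,Y)
ranks: 6->1, 7->2.5, 7->2.5, 11->4, 17->5, 20->6, 22->7, 24->8.5, 24->8.5, 26->10, 28->11.5, 28->11.5, 30->13
Step 2: Rank sum for X: R1 = 2.5 + 4 + 7 + 8.5 + 10 + 11.5 = 43.5.
Step 3: U_X = R1 - n1(n1+1)/2 = 43.5 - 6*7/2 = 43.5 - 21 = 22.5.
       U_Y = n1*n2 - U_X = 42 - 22.5 = 19.5.
Step 4: Ties are present, so use the tie-corrected normal approximation (with continuity correction) for the p-value.
Step 5: p-value = 0.885935; compare to alpha = 0.05. fail to reject H0.

U_X = 22.5, p = 0.885935, fail to reject H0 at alpha = 0.05.


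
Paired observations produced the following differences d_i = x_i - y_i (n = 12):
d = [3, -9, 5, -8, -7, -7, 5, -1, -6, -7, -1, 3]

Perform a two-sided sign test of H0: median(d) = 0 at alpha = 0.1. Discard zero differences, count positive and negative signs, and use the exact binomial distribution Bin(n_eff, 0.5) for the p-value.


Step 1: Discard zero differences. Original n = 12; n_eff = number of nonzero differences = 12.
Nonzero differences (with sign): +3, -9, +5, -8, -7, -7, +5, -1, -6, -7, -1, +3
Step 2: Count signs: positive = 4, negative = 8.
Step 3: Under H0: P(positive) = 0.5, so the number of positives S ~ Bin(12, 0.5).
Step 4: Two-sided exact p-value = sum of Bin(12,0.5) probabilities at or below the observed probability = 0.387695.
Step 5: alpha = 0.1. fail to reject H0.

n_eff = 12, pos = 4, neg = 8, p = 0.387695, fail to reject H0.


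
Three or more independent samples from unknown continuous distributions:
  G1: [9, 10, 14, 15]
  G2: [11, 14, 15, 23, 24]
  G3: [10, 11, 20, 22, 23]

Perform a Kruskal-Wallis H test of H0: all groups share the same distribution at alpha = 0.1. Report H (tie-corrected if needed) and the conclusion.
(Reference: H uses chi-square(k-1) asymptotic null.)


Step 1: Combine all N = 14 observations and assign midranks.
sorted (value, group, rank): (9,G1,1), (10,G1,2.5), (10,G3,2.5), (11,G2,4.5), (11,G3,4.5), (14,G1,6.5), (14,G2,6.5), (15,G1,8.5), (15,G2,8.5), (20,G3,10), (22,G3,11), (23,G2,12.5), (23,G3,12.5), (24,G2,14)
Step 2: Sum ranks within each group.
R_1 = 18.5 (n_1 = 4)
R_2 = 46 (n_2 = 5)
R_3 = 40.5 (n_3 = 5)
Step 3: H = 12/(N(N+1)) * sum(R_i^2/n_i) - 3(N+1)
     = 12/(14*15) * (18.5^2/4 + 46^2/5 + 40.5^2/5) - 3*15
     = 0.057143 * 836.812 - 45
     = 2.817857.
Step 4: Ties present; correction factor C = 1 - 30/(14^3 - 14) = 0.989011. Corrected H = 2.817857 / 0.989011 = 2.849167.
Step 5: Under H0, H ~ chi^2(2); p-value = 0.240609.
Step 6: alpha = 0.1. fail to reject H0.

H = 2.8492, df = 2, p = 0.240609, fail to reject H0.


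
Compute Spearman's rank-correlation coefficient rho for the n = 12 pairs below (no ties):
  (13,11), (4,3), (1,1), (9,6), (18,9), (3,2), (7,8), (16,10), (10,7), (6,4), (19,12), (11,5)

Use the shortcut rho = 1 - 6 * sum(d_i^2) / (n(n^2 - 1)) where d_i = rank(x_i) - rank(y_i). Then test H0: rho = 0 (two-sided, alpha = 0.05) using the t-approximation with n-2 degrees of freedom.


Step 1: Rank x and y separately (midranks; no ties here).
rank(x): 13->9, 4->3, 1->1, 9->6, 18->11, 3->2, 7->5, 16->10, 10->7, 6->4, 19->12, 11->8
rank(y): 11->11, 3->3, 1->1, 6->6, 9->9, 2->2, 8->8, 10->10, 7->7, 4->4, 12->12, 5->5
Step 2: d_i = R_x(i) - R_y(i); compute d_i^2.
  (9-11)^2=4, (3-3)^2=0, (1-1)^2=0, (6-6)^2=0, (11-9)^2=4, (2-2)^2=0, (5-8)^2=9, (10-10)^2=0, (7-7)^2=0, (4-4)^2=0, (12-12)^2=0, (8-5)^2=9
sum(d^2) = 26.
Step 3: rho = 1 - 6*26 / (12*(12^2 - 1)) = 1 - 156/1716 = 0.909091.
Step 4: Under H0, t = rho * sqrt((n-2)/(1-rho^2)) = 6.9007 ~ t(10).
Step 5: Two-sided p-value from the t-distribution with 10 df = 0.000042.
Step 6: alpha = 0.05. reject H0.

rho = 0.9091, p = 0.000042, reject H0 at alpha = 0.05.


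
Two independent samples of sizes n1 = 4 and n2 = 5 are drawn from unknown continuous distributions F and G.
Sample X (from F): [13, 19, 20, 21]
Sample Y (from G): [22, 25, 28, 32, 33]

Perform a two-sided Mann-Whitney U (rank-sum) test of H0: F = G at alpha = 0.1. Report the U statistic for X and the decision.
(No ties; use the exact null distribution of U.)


Step 1: Combine and sort all 9 observations; assign midranks.
sorted (value, group): (13,X), (19,X), (20,X), (21,X), (22,Y), (25,Y), (28,Y), (32,Y), (33,Y)
ranks: 13->1, 19->2, 20->3, 21->4, 22->5, 25->6, 28->7, 32->8, 33->9
Step 2: Rank sum for X: R1 = 1 + 2 + 3 + 4 = 10.
Step 3: U_X = R1 - n1(n1+1)/2 = 10 - 4*5/2 = 10 - 10 = 0.
       U_Y = n1*n2 - U_X = 20 - 0 = 20.
Step 4: No ties, so the exact null distribution of U (based on enumerating the C(9,4) = 126 equally likely rank assignments) gives the two-sided p-value.
Step 5: p-value = 0.015873; compare to alpha = 0.1. reject H0.

U_X = 0, p = 0.015873, reject H0 at alpha = 0.1.
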